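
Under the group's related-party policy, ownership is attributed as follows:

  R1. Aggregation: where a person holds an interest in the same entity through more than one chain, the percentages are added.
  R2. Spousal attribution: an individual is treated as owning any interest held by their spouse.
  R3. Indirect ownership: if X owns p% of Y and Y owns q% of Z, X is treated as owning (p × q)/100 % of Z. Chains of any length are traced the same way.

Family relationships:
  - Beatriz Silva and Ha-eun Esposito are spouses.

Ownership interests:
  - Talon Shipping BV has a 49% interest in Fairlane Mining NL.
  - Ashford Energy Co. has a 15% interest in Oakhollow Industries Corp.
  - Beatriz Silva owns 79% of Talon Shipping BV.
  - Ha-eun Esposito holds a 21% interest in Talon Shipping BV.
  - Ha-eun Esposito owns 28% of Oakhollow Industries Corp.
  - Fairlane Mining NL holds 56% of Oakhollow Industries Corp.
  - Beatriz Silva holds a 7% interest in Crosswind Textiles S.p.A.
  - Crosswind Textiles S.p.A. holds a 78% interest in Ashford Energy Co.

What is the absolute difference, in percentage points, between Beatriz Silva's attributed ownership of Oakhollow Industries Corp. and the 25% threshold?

31.259

By spousal attribution (R2), Beatriz Silva is treated as also owning Ha-eun Esposito's interest in Talon Shipping BV, giving 79% + 21% = 100%.
By spousal attribution (R2), Beatriz Silva is treated as owning Ha-eun Esposito's 28% interest in Oakhollow Industries Corp.
Chain via Crosswind Textiles S.p.A. → Ashford Energy Co. (R3): 7% × 78% × 15% = 0.819% of Oakhollow Industries Corp.
Chain via Talon Shipping BV → Fairlane Mining NL (R3): 100% × 49% × 56% = 27.44% of Oakhollow Industries Corp.
Direct interest in Oakhollow Industries Corp: 28%.
Aggregating (R1): 0.819% + 27.44% + 28% = 56.259%.
56.259% exceeds the 25% threshold by 31.259 percentage points.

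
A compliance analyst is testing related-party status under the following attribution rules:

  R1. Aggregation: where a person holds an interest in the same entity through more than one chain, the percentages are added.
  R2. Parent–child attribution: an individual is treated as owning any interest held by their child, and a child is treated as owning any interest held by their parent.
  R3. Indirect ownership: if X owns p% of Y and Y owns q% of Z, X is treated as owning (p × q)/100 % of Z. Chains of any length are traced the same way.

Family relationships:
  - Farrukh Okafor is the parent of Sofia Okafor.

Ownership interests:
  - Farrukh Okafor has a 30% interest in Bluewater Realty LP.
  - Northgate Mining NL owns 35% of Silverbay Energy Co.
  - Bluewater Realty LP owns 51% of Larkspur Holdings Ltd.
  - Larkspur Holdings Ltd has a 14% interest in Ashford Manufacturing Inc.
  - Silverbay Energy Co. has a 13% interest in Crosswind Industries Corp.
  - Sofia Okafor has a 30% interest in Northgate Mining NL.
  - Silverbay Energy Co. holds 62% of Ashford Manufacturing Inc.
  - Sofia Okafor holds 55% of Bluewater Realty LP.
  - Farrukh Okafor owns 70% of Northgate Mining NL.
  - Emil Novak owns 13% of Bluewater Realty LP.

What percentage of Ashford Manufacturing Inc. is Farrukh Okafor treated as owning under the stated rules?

27.769%

By parent–child attribution (R2), Farrukh Okafor is treated as also owning Sofia Okafor's interest in Northgate Mining NL, giving 70% + 30% = 100%.
By parent–child attribution (R2), Farrukh Okafor is treated as also owning Sofia Okafor's interest in Bluewater Realty LP, giving 30% + 55% = 85%.
Chain via Northgate Mining NL → Silverbay Energy Co. (R3): 100% × 35% × 62% = 21.7% of Ashford Manufacturing Inc.
Chain via Bluewater Realty LP → Larkspur Holdings Ltd (R3): 85% × 51% × 14% = 6.069% of Ashford Manufacturing Inc.
Aggregating (R1): 21.7% + 6.069% = 27.769%.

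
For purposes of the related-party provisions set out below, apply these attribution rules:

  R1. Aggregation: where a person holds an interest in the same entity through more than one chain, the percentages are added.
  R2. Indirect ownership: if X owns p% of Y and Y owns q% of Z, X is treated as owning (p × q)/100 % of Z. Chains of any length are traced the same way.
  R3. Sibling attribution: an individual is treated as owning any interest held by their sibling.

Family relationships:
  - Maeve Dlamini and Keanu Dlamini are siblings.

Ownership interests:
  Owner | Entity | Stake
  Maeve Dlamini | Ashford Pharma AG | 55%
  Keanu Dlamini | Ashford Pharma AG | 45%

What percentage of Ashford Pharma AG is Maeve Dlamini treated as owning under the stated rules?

By sibling attribution (R3), Maeve Dlamini is treated as also owning Keanu Dlamini's interest in Ashford Pharma AG, giving 55% + 45% = 100%.
Direct interest in Ashford Pharma AG: 100%.

100%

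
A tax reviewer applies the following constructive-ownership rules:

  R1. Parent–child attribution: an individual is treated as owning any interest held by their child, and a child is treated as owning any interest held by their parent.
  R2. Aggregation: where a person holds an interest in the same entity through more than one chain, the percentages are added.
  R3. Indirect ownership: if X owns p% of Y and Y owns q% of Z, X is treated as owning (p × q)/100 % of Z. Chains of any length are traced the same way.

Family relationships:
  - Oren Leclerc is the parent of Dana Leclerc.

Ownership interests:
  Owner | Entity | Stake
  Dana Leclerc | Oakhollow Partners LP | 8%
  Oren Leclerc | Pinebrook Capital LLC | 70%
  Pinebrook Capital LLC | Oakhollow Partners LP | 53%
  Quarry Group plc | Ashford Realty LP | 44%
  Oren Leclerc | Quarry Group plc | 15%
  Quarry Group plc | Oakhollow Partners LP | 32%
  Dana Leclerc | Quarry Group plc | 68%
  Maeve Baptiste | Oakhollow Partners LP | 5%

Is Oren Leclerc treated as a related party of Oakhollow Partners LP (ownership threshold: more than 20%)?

Yes

By parent–child attribution (R1), Oren Leclerc is treated as also owning Dana Leclerc's interest in Quarry Group plc, giving 15% + 68% = 83%.
By parent–child attribution (R1), Oren Leclerc is treated as owning Dana Leclerc's 8% interest in Oakhollow Partners LP.
Chain via Quarry Group plc (R3): 83% × 32% = 26.56% of Oakhollow Partners LP.
Chain via Pinebrook Capital LLC (R3): 70% × 53% = 37.1% of Oakhollow Partners LP.
Direct interest in Oakhollow Partners LP: 8%.
Aggregating (R2): 26.56% + 37.1% + 8% = 71.66%.
71.66% exceeds the 20% threshold, so Oren is a related party to Oakhollow Partners LP.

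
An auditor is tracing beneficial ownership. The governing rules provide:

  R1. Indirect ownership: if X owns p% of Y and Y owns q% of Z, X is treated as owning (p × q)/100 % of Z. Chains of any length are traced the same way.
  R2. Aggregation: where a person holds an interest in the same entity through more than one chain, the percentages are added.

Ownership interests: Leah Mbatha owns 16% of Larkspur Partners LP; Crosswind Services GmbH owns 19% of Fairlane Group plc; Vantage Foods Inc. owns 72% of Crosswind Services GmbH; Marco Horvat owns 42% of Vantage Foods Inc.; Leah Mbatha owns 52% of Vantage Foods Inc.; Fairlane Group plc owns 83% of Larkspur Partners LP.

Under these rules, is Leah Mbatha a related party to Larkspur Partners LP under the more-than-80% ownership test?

Chain via Vantage Foods Inc. → Crosswind Services GmbH → Fairlane Group plc (R1): 52% × 72% × 19% × 83% = 5.904288% of Larkspur Partners LP.
Direct interest in Larkspur Partners LP: 16%.
Aggregating (R2): 5.904288% + 16% = 21.904288%.
21.904288% does not exceed the 80% threshold, so Leah is not a related party to Larkspur Partners LP.

No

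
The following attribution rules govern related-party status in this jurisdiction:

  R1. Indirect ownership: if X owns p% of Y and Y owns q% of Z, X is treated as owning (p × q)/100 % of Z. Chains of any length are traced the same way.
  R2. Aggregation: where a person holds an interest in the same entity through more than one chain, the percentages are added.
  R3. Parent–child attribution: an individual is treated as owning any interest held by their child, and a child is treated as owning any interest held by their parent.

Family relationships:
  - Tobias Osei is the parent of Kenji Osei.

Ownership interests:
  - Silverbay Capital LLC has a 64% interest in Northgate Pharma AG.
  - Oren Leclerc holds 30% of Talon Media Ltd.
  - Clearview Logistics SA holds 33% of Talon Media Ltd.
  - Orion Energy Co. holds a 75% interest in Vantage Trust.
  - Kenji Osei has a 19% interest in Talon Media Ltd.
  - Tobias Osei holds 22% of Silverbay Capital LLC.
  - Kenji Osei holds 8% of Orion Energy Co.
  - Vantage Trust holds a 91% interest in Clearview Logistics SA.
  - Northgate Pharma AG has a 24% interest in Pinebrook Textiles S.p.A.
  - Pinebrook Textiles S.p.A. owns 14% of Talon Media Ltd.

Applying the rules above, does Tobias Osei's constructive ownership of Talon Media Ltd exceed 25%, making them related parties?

By parent–child attribution (R3), Tobias Osei is treated as owning Kenji Osei's 8% interest in Orion Energy Co.
By parent–child attribution (R3), Tobias Osei is treated as owning Kenji Osei's 19% interest in Talon Media Ltd.
Chain via Silverbay Capital LLC → Northgate Pharma AG → Pinebrook Textiles S.p.A. (R1): 22% × 64% × 24% × 14% = 0.473088% of Talon Media Ltd.
Chain via Orion Energy Co. → Vantage Trust → Clearview Logistics SA (R1): 8% × 75% × 91% × 33% = 1.8018% of Talon Media Ltd.
Direct interest in Talon Media Ltd: 19%.
Aggregating (R2): 0.473088% + 1.8018% + 19% = 21.274888%.
21.274888% does not exceed the 25% threshold, so Tobias is not a related party to Talon Media Ltd.

No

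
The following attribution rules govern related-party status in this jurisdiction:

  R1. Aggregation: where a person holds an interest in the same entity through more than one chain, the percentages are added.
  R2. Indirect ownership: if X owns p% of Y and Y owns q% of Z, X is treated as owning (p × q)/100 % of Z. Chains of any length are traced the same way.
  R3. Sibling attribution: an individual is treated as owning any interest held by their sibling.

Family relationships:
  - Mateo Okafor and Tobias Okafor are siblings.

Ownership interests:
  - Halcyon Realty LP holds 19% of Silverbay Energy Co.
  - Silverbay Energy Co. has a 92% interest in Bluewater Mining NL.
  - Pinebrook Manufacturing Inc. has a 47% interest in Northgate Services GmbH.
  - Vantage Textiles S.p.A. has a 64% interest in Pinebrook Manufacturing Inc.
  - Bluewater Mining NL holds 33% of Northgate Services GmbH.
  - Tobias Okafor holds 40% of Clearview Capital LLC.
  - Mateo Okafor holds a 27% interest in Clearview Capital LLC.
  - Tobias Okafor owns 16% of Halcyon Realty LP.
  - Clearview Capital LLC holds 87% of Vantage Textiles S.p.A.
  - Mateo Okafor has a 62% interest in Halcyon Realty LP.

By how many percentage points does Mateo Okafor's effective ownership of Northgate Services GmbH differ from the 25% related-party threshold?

By sibling attribution (R3), Mateo Okafor is treated as also owning Tobias Okafor's interest in Clearview Capital LLC, giving 27% + 40% = 67%.
By sibling attribution (R3), Mateo Okafor is treated as also owning Tobias Okafor's interest in Halcyon Realty LP, giving 62% + 16% = 78%.
Chain via Clearview Capital LLC → Vantage Textiles S.p.A. → Pinebrook Manufacturing Inc. (R2): 67% × 87% × 64% × 47% = 17.533632% of Northgate Services GmbH.
Chain via Halcyon Realty LP → Silverbay Energy Co. → Bluewater Mining NL (R2): 78% × 19% × 92% × 33% = 4.499352% of Northgate Services GmbH.
Aggregating (R1): 17.533632% + 4.499352% = 22.032984%.
22.032984% falls short of the 25% threshold by 2.967016 percentage points.

2.967016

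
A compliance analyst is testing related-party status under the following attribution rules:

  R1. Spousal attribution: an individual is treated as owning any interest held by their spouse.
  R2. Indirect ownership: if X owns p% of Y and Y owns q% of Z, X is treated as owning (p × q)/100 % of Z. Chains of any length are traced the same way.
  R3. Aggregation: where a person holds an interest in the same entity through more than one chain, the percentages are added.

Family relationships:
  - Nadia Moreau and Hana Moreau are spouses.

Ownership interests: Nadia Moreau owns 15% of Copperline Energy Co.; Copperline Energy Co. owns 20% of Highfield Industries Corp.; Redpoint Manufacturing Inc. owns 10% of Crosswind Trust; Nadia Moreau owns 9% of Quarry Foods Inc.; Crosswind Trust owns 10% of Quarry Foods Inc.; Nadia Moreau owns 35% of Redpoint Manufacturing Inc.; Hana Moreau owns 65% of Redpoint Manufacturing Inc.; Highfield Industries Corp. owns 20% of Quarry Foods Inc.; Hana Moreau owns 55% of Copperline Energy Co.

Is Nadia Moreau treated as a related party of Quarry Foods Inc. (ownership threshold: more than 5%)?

By spousal attribution (R1), Nadia Moreau is treated as also owning Hana Moreau's interest in Redpoint Manufacturing Inc, giving 35% + 65% = 100%.
By spousal attribution (R1), Nadia Moreau is treated as also owning Hana Moreau's interest in Copperline Energy Co, giving 15% + 55% = 70%.
Chain via Redpoint Manufacturing Inc. → Crosswind Trust (R2): 100% × 10% × 10% = 1% of Quarry Foods Inc.
Chain via Copperline Energy Co. → Highfield Industries Corp. (R2): 70% × 20% × 20% = 2.8% of Quarry Foods Inc.
Direct interest in Quarry Foods Inc: 9%.
Aggregating (R3): 1% + 2.8% + 9% = 12.8%.
12.8% exceeds the 5% threshold, so Nadia is a related party to Quarry Foods Inc.

Yes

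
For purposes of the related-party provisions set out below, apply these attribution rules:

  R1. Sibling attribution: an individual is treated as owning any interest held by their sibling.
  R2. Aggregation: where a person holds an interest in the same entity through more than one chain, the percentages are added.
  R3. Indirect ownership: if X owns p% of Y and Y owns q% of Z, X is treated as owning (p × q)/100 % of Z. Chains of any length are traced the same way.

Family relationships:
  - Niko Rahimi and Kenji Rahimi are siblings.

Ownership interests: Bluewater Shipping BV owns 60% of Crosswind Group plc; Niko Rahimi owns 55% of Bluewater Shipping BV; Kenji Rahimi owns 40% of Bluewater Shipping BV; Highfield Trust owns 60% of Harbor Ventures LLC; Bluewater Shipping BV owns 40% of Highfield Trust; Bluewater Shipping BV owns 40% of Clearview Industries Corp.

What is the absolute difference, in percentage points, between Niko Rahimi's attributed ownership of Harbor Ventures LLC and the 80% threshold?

By sibling attribution (R1), Niko Rahimi is treated as also owning Kenji Rahimi's interest in Bluewater Shipping BV, giving 55% + 40% = 95%.
Chain via Bluewater Shipping BV → Highfield Trust (R3): 95% × 40% × 60% = 22.8% of Harbor Ventures LLC.
22.8% falls short of the 80% threshold by 57.2 percentage points.

57.2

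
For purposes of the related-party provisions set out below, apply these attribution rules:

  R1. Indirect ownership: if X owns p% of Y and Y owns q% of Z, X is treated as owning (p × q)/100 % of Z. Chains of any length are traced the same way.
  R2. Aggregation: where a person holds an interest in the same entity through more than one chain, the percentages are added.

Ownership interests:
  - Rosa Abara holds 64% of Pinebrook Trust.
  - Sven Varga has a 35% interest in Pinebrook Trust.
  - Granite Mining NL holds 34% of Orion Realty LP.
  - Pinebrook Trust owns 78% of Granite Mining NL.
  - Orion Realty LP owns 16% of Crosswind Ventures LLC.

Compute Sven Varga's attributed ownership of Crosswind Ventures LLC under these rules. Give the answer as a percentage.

1.48512%

Chain via Pinebrook Trust → Granite Mining NL → Orion Realty LP (R1): 35% × 78% × 34% × 16% = 1.48512% of Crosswind Ventures LLC.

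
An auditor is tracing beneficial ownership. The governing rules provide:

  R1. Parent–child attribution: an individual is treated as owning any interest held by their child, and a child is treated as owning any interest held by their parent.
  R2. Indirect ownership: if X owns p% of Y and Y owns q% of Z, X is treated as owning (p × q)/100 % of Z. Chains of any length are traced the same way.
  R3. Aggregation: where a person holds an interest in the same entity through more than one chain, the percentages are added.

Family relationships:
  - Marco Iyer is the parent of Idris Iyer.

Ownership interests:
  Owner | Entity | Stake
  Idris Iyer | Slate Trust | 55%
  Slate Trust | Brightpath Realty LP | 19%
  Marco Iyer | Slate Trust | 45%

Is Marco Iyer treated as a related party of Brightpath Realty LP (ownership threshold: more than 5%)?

By parent–child attribution (R1), Marco Iyer is treated as also owning Idris Iyer's interest in Slate Trust, giving 45% + 55% = 100%.
Chain via Slate Trust (R2): 100% × 19% = 19% of Brightpath Realty LP.
19% exceeds the 5% threshold, so Marco is a related party to Brightpath Realty LP.

Yes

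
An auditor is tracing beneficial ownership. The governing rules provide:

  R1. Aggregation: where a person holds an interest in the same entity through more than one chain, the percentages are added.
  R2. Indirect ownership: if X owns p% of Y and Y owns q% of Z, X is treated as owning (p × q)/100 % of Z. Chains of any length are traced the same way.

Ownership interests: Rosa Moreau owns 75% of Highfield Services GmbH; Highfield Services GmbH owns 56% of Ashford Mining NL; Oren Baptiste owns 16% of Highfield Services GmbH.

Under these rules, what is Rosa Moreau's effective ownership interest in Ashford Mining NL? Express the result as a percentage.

Chain via Highfield Services GmbH (R2): 75% × 56% = 42% of Ashford Mining NL.

42%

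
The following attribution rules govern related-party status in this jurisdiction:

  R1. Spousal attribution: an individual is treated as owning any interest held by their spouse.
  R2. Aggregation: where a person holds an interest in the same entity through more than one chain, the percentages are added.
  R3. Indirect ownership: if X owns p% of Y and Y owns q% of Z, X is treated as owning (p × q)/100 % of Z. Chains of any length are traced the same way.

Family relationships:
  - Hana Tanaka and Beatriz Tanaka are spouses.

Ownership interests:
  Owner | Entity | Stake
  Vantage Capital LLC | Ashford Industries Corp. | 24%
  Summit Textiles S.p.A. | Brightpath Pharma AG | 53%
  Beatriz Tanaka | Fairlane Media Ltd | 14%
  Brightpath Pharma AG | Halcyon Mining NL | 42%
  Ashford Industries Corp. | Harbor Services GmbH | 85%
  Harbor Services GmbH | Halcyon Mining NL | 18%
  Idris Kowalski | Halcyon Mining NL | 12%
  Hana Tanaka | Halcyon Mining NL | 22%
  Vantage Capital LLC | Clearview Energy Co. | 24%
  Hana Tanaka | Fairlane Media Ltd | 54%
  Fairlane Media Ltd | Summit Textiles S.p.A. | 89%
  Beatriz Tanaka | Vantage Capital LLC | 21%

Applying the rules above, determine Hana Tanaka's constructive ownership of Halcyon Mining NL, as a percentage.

36.242872%

By spousal attribution (R1), Hana Tanaka is treated as also owning Beatriz Tanaka's interest in Fairlane Media Ltd, giving 54% + 14% = 68%.
By spousal attribution (R1), Hana Tanaka is treated as owning Beatriz Tanaka's 21% interest in Vantage Capital LLC.
Chain via Fairlane Media Ltd → Summit Textiles S.p.A. → Brightpath Pharma AG (R3): 68% × 89% × 53% × 42% = 13.471752% of Halcyon Mining NL.
Direct interest in Halcyon Mining NL: 22%.
Chain via Vantage Capital LLC → Ashford Industries Corp. → Harbor Services GmbH (R3): 21% × 24% × 85% × 18% = 0.77112% of Halcyon Mining NL.
Aggregating (R2): 13.471752% + 22% + 0.77112% = 36.242872%.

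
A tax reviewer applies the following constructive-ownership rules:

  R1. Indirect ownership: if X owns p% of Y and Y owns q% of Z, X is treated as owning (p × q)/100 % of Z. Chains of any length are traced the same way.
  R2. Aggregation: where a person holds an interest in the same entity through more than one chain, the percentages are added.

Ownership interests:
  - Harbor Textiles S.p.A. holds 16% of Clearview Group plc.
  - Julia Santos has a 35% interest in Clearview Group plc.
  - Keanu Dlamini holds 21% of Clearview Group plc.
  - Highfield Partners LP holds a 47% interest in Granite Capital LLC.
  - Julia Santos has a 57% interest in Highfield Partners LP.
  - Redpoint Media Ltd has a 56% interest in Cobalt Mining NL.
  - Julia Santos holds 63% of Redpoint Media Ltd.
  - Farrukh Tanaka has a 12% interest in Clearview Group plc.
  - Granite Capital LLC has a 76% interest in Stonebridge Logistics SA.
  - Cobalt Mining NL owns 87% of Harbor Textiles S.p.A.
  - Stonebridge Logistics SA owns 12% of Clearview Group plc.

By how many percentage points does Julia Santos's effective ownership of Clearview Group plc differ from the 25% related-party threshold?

Chain via Redpoint Media Ltd → Cobalt Mining NL → Harbor Textiles S.p.A. (R1): 63% × 56% × 87% × 16% = 4.910976% of Clearview Group plc.
Chain via Highfield Partners LP → Granite Capital LLC → Stonebridge Logistics SA (R1): 57% × 47% × 76% × 12% = 2.443248% of Clearview Group plc.
Direct interest in Clearview Group plc: 35%.
Aggregating (R2): 4.910976% + 2.443248% + 35% = 42.354224%.
42.354224% exceeds the 25% threshold by 17.354224 percentage points.

17.354224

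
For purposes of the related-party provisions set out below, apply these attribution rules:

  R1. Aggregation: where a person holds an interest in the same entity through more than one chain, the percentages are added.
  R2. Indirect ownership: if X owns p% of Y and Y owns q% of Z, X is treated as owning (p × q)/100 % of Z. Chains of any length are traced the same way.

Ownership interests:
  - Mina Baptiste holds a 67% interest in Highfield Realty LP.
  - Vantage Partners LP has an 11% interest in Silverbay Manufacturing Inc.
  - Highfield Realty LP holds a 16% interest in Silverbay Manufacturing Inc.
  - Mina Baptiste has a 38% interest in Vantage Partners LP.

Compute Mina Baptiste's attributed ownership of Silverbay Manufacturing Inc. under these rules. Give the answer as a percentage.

Chain via Highfield Realty LP (R2): 67% × 16% = 10.72% of Silverbay Manufacturing Inc.
Chain via Vantage Partners LP (R2): 38% × 11% = 4.18% of Silverbay Manufacturing Inc.
Aggregating (R1): 10.72% + 4.18% = 14.9%.

14.9%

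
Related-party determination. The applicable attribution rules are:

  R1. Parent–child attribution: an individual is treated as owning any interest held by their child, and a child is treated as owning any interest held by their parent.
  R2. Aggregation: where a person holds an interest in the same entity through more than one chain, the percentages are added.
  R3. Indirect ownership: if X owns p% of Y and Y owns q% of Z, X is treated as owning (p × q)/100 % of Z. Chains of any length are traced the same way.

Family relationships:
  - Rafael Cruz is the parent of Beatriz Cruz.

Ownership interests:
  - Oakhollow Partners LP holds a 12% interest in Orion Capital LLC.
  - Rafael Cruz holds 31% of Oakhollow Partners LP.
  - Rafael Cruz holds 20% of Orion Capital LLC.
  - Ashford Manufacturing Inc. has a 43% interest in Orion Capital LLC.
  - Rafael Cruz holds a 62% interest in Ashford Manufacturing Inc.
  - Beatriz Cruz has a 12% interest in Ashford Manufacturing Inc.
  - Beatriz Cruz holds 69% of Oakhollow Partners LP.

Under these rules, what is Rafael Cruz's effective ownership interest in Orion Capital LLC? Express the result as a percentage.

63.82%

By parent–child attribution (R1), Rafael Cruz is treated as also owning Beatriz Cruz's interest in Ashford Manufacturing Inc, giving 62% + 12% = 74%.
By parent–child attribution (R1), Rafael Cruz is treated as also owning Beatriz Cruz's interest in Oakhollow Partners LP, giving 31% + 69% = 100%.
Chain via Ashford Manufacturing Inc. (R3): 74% × 43% = 31.82% of Orion Capital LLC.
Chain via Oakhollow Partners LP (R3): 100% × 12% = 12% of Orion Capital LLC.
Direct interest in Orion Capital LLC: 20%.
Aggregating (R2): 31.82% + 12% + 20% = 63.82%.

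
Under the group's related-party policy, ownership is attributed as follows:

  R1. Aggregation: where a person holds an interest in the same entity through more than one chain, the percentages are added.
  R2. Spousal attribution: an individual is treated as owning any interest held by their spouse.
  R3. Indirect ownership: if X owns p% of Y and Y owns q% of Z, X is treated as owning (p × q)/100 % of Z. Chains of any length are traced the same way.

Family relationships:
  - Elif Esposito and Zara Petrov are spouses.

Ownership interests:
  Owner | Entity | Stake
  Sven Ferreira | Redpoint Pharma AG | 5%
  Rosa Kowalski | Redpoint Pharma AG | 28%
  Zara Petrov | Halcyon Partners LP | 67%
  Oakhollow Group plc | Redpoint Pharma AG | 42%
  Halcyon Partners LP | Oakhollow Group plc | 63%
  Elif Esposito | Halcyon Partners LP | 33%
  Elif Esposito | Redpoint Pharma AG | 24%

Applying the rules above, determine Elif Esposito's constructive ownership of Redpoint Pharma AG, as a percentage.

50.46%

By spousal attribution (R2), Elif Esposito is treated as also owning Zara Petrov's interest in Halcyon Partners LP, giving 33% + 67% = 100%.
Chain via Halcyon Partners LP → Oakhollow Group plc (R3): 100% × 63% × 42% = 26.46% of Redpoint Pharma AG.
Direct interest in Redpoint Pharma AG: 24%.
Aggregating (R1): 26.46% + 24% = 50.46%.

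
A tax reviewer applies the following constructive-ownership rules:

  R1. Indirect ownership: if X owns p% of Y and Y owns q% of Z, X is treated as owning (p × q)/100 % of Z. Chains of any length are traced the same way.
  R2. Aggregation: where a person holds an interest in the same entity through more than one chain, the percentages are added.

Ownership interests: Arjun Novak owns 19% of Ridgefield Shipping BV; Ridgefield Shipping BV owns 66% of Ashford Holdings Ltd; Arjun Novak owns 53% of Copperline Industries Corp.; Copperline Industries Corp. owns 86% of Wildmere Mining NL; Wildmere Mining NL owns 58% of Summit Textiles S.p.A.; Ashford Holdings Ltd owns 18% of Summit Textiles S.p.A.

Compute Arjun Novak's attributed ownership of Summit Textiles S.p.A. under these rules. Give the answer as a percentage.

Chain via Copperline Industries Corp. → Wildmere Mining NL (R1): 53% × 86% × 58% = 26.4364% of Summit Textiles S.p.A.
Chain via Ridgefield Shipping BV → Ashford Holdings Ltd (R1): 19% × 66% × 18% = 2.2572% of Summit Textiles S.p.A.
Aggregating (R2): 26.4364% + 2.2572% = 28.6936%.

28.6936%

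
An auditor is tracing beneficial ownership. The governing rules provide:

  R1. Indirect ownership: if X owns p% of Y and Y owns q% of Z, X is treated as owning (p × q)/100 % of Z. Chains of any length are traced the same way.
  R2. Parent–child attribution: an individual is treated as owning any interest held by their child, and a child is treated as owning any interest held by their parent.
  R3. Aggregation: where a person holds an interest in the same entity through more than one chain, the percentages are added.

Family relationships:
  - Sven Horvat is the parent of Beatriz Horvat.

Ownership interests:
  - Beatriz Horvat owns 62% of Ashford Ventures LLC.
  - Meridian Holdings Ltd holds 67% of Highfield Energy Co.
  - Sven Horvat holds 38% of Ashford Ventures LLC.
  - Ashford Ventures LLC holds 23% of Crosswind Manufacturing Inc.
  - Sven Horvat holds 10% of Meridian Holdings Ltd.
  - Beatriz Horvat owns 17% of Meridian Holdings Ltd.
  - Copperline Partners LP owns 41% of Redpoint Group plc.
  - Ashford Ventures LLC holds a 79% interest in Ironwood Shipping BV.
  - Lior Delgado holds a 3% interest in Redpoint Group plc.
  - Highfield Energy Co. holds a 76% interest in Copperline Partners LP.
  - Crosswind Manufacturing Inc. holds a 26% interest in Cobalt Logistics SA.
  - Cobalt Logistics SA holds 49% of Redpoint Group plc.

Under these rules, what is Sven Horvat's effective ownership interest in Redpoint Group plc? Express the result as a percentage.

8.567044%

By parent–child attribution (R2), Sven Horvat is treated as also owning Beatriz Horvat's interest in Ashford Ventures LLC, giving 38% + 62% = 100%.
By parent–child attribution (R2), Sven Horvat is treated as also owning Beatriz Horvat's interest in Meridian Holdings Ltd, giving 10% + 17% = 27%.
Chain via Ashford Ventures LLC → Crosswind Manufacturing Inc. → Cobalt Logistics SA (R1): 100% × 23% × 26% × 49% = 2.9302% of Redpoint Group plc.
Chain via Meridian Holdings Ltd → Highfield Energy Co. → Copperline Partners LP (R1): 27% × 67% × 76% × 41% = 5.636844% of Redpoint Group plc.
Aggregating (R3): 2.9302% + 5.636844% = 8.567044%.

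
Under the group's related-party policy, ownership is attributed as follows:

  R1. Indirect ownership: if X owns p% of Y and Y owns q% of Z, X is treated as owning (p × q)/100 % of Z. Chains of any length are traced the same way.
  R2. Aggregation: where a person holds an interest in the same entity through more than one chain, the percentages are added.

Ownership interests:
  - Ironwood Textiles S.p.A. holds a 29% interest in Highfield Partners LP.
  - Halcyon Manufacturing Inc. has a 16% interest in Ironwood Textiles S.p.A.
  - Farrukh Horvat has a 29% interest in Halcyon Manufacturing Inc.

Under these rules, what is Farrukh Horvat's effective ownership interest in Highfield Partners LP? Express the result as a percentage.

1.3456%

Chain via Halcyon Manufacturing Inc. → Ironwood Textiles S.p.A. (R1): 29% × 16% × 29% = 1.3456% of Highfield Partners LP.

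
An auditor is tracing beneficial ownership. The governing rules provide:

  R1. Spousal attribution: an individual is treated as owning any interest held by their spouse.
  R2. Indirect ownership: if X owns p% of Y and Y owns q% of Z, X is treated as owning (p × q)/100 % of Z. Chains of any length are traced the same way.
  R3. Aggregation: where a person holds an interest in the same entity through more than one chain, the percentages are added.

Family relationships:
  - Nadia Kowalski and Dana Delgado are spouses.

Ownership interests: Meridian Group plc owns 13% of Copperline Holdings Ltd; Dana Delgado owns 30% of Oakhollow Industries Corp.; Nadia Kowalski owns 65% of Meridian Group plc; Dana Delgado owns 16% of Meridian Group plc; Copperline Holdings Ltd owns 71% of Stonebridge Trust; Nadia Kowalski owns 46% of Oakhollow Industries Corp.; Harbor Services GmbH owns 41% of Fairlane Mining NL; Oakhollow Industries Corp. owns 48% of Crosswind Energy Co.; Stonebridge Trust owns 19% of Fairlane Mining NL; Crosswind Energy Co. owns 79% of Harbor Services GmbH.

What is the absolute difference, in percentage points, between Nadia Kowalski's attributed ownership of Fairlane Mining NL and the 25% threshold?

By spousal attribution (R1), Nadia Kowalski is treated as also owning Dana Delgado's interest in Oakhollow Industries Corp, giving 46% + 30% = 76%.
By spousal attribution (R1), Nadia Kowalski is treated as also owning Dana Delgado's interest in Meridian Group plc, giving 65% + 16% = 81%.
Chain via Oakhollow Industries Corp. → Crosswind Energy Co. → Harbor Services GmbH (R2): 76% × 48% × 79% × 41% = 11.815872% of Fairlane Mining NL.
Chain via Meridian Group plc → Copperline Holdings Ltd → Stonebridge Trust (R2): 81% × 13% × 71% × 19% = 1.420497% of Fairlane Mining NL.
Aggregating (R3): 11.815872% + 1.420497% = 13.236369%.
13.236369% falls short of the 25% threshold by 11.763631 percentage points.

11.763631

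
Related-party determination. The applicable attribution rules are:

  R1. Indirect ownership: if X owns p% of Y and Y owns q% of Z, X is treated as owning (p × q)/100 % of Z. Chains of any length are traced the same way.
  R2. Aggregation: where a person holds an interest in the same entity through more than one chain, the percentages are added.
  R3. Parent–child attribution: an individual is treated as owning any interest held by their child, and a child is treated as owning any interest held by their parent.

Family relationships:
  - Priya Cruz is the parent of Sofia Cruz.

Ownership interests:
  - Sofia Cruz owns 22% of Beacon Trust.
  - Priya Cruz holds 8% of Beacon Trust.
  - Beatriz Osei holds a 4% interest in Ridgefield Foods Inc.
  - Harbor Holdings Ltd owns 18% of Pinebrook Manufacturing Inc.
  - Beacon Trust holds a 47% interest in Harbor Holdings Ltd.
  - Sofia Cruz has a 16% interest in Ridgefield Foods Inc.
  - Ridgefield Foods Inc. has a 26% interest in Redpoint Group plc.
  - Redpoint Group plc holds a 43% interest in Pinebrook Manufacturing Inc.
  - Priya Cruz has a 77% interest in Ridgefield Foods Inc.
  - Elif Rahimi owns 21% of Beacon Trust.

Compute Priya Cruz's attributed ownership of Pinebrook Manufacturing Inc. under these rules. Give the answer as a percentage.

12.9354%

By parent–child attribution (R3), Priya Cruz is treated as also owning Sofia Cruz's interest in Ridgefield Foods Inc, giving 77% + 16% = 93%.
By parent–child attribution (R3), Priya Cruz is treated as also owning Sofia Cruz's interest in Beacon Trust, giving 8% + 22% = 30%.
Chain via Ridgefield Foods Inc. → Redpoint Group plc (R1): 93% × 26% × 43% = 10.3974% of Pinebrook Manufacturing Inc.
Chain via Beacon Trust → Harbor Holdings Ltd (R1): 30% × 47% × 18% = 2.538% of Pinebrook Manufacturing Inc.
Aggregating (R2): 10.3974% + 2.538% = 12.9354%.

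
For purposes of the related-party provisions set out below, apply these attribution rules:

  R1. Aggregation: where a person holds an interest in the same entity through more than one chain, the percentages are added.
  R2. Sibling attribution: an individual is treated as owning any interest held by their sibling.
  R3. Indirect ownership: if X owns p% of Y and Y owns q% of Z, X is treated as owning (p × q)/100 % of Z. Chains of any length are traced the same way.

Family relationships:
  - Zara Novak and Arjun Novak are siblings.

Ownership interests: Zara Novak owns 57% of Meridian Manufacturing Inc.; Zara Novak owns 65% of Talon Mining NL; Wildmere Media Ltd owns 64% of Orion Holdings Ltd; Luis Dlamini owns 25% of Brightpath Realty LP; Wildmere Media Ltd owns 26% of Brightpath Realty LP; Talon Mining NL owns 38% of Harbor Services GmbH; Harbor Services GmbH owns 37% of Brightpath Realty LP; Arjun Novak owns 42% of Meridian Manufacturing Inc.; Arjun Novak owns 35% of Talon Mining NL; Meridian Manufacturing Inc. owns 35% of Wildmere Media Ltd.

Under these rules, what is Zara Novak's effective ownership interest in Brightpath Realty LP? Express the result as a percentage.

23.069%

By sibling attribution (R2), Zara Novak is treated as also owning Arjun Novak's interest in Meridian Manufacturing Inc, giving 57% + 42% = 99%.
By sibling attribution (R2), Zara Novak is treated as also owning Arjun Novak's interest in Talon Mining NL, giving 65% + 35% = 100%.
Chain via Meridian Manufacturing Inc. → Wildmere Media Ltd (R3): 99% × 35% × 26% = 9.009% of Brightpath Realty LP.
Chain via Talon Mining NL → Harbor Services GmbH (R3): 100% × 38% × 37% = 14.06% of Brightpath Realty LP.
Aggregating (R1): 9.009% + 14.06% = 23.069%.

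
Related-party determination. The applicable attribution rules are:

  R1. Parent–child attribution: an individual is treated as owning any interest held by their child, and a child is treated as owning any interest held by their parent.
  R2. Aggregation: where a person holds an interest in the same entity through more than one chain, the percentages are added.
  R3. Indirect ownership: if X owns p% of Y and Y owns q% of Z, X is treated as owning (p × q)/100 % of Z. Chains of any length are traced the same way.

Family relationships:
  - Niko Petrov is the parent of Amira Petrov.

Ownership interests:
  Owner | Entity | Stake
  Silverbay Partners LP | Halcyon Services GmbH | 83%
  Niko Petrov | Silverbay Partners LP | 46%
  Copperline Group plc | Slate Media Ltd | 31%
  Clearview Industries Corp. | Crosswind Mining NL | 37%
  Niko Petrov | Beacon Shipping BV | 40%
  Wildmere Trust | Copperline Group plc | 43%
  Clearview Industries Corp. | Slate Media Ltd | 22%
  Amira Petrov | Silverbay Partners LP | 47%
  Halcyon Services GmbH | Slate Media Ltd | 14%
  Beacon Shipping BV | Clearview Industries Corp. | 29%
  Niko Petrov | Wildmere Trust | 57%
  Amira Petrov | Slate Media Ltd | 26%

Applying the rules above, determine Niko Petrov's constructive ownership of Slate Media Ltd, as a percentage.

By parent–child attribution (R1), Niko Petrov is treated as also owning Amira Petrov's interest in Silverbay Partners LP, giving 46% + 47% = 93%.
By parent–child attribution (R1), Niko Petrov is treated as owning Amira Petrov's 26% interest in Slate Media Ltd.
Chain via Wildmere Trust → Copperline Group plc (R3): 57% × 43% × 31% = 7.5981% of Slate Media Ltd.
Chain via Silverbay Partners LP → Halcyon Services GmbH (R3): 93% × 83% × 14% = 10.8066% of Slate Media Ltd.
Chain via Beacon Shipping BV → Clearview Industries Corp. (R3): 40% × 29% × 22% = 2.552% of Slate Media Ltd.
Direct interest in Slate Media Ltd: 26%.
Aggregating (R2): 7.5981% + 10.8066% + 2.552% + 26% = 46.9567%.

46.9567%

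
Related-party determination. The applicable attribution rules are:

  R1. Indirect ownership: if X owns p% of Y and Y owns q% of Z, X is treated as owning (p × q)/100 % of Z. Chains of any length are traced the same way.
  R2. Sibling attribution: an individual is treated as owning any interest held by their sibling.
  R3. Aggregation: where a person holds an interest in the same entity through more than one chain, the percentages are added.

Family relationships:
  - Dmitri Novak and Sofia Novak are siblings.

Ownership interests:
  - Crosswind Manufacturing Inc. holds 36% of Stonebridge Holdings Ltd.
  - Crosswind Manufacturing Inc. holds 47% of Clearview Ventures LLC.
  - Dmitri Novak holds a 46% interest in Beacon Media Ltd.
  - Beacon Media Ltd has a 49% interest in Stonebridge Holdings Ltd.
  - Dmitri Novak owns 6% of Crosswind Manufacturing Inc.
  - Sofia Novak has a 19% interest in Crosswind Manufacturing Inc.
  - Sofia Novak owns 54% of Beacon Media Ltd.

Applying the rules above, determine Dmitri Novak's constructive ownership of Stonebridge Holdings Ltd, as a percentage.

By sibling attribution (R2), Dmitri Novak is treated as also owning Sofia Novak's interest in Beacon Media Ltd, giving 46% + 54% = 100%.
By sibling attribution (R2), Dmitri Novak is treated as also owning Sofia Novak's interest in Crosswind Manufacturing Inc, giving 6% + 19% = 25%.
Chain via Beacon Media Ltd (R1): 100% × 49% = 49% of Stonebridge Holdings Ltd.
Chain via Crosswind Manufacturing Inc. (R1): 25% × 36% = 9% of Stonebridge Holdings Ltd.
Aggregating (R3): 49% + 9% = 58%.

58%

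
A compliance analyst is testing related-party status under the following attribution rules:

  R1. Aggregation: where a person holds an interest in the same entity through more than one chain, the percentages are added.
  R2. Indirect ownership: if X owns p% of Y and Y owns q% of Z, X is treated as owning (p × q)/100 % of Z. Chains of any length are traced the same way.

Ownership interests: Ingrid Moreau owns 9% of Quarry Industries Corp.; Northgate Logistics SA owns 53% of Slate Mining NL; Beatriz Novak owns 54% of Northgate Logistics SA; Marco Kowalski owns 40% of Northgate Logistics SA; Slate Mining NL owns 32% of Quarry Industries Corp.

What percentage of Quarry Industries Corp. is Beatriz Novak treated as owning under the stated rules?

Chain via Northgate Logistics SA → Slate Mining NL (R2): 54% × 53% × 32% = 9.1584% of Quarry Industries Corp.

9.1584%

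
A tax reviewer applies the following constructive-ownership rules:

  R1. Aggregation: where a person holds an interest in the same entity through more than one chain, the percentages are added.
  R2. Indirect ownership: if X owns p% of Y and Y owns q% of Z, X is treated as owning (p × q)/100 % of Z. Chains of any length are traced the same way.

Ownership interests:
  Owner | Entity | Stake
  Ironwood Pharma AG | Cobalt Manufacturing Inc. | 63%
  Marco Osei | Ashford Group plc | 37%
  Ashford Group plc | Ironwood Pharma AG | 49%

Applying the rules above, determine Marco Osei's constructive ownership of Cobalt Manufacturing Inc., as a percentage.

Chain via Ashford Group plc → Ironwood Pharma AG (R2): 37% × 49% × 63% = 11.4219% of Cobalt Manufacturing Inc.

11.4219%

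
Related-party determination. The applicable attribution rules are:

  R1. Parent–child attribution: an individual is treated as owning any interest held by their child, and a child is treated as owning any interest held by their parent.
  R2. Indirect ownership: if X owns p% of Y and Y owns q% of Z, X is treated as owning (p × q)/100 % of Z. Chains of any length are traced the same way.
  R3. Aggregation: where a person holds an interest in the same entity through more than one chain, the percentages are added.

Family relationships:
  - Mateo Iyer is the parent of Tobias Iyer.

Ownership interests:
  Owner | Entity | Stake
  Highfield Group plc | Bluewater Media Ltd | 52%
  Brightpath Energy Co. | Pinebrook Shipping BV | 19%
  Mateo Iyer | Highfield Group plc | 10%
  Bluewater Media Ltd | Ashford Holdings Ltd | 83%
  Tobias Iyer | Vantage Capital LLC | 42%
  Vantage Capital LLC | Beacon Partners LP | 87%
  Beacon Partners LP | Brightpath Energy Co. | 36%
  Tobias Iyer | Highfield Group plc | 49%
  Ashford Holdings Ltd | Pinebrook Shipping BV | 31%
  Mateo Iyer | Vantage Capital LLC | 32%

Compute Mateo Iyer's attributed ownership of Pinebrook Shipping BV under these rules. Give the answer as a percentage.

12.297556%

By parent–child attribution (R1), Mateo Iyer is treated as also owning Tobias Iyer's interest in Vantage Capital LLC, giving 32% + 42% = 74%.
By parent–child attribution (R1), Mateo Iyer is treated as also owning Tobias Iyer's interest in Highfield Group plc, giving 10% + 49% = 59%.
Chain via Vantage Capital LLC → Beacon Partners LP → Brightpath Energy Co. (R2): 74% × 87% × 36% × 19% = 4.403592% of Pinebrook Shipping BV.
Chain via Highfield Group plc → Bluewater Media Ltd → Ashford Holdings Ltd (R2): 59% × 52% × 83% × 31% = 7.893964% of Pinebrook Shipping BV.
Aggregating (R3): 4.403592% + 7.893964% = 12.297556%.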